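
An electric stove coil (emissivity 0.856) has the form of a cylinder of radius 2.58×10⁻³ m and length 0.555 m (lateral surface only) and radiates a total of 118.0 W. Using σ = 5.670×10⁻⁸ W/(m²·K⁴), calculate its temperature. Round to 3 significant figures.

T ≈ 721 K

Lateral area A = 2πrL = 2π×2.58×10⁻³×0.555 = 8.99689×10⁻³ m².
P = εσAT⁴ ⇒ T = (P/(εσA))^(1/4) = (118.0/(0.856×5.670×10⁻⁸×8.99689×10⁻³))^(1/4) = 721 K.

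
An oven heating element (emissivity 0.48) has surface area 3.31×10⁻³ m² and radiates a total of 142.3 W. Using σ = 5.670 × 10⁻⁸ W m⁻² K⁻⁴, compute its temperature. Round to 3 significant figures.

Area A = 3.31×10⁻³ m².
P = εσAT⁴ ⇒ T = (P/(εσA))^(1/4) = (142.3/(0.48×5.670×10⁻⁸×3.31×10⁻³))^(1/4) = 1.12×10³ K.

T ≈ 1.12×10³ K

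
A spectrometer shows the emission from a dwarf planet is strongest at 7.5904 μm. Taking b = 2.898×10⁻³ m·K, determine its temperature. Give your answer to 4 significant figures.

T ≈ 381.8 K

Wien's law gives T = b/λ_max = (2.898×10⁻³ m·K)/(7.5904×10⁻⁶ m) = 381.8 K.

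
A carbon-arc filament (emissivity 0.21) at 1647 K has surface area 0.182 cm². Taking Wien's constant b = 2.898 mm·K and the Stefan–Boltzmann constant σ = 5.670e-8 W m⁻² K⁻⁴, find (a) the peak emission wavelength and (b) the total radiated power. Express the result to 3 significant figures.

(a) λ_max = b/T = 2.898×10⁻³/1647 = 1.760×10⁻⁶ m = 1.76×10³ nm.
Area A = 0.182 cm² = 1.82×10⁻⁵ m².
(b) P = εσAT⁴ = 0.21×5.670×10⁻⁸×1.82×10⁻⁵×(1647)⁴ = 1.59 W.

λ_max ≈ 1.76×10³ nm; P ≈ 1.59 W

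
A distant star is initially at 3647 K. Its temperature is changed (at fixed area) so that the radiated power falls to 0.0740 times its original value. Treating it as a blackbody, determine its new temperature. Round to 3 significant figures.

T₂ ≈ 1.90×10³ K

P ∝ T⁴, so T₂/T₁ = (P₂/P₁)^(1/4) = (0.0740)^(1/4) = 0.521564.
T₂ = 3647 × 0.521564 = 1.90×10³ K.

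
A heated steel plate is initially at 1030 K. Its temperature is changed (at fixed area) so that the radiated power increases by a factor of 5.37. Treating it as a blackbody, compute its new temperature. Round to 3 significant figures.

T₂ ≈ 1.57×10³ K

P ∝ T⁴, so T₂/T₁ = (P₂/P₁)^(1/4) = (5.37)^(1/4) = 1.52228.
T₂ = 1030 × 1.52228 = 1.57×10³ K.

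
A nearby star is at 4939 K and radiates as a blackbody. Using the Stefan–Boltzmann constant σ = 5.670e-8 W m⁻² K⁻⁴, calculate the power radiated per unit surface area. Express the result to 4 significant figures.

Stefan–Boltzmann: I = σT⁴ = 5.670×10⁻⁸ × (4939)⁴ = 3.374×10⁷ W/m².

I ≈ 3.374×10⁷ W/m²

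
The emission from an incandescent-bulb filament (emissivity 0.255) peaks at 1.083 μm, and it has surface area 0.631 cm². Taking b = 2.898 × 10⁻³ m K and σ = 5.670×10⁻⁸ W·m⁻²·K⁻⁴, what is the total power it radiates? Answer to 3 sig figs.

Wien's law: T = b/λ_max = 2.898×10⁻³/1.083×10⁻⁶ = 2675.90 K.
Area A = 0.631 cm² = 6.31×10⁻⁵ m².
Then P = εσAT⁴ = 0.255×5.670×10⁻⁸×6.31×10⁻⁵×(2675.90)⁴ = 46.8 W.

P ≈ 46.8 W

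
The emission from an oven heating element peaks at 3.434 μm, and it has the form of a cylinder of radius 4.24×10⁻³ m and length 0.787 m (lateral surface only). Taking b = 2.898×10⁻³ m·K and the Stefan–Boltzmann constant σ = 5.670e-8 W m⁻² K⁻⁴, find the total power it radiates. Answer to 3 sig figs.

Wien's law: T = b/λ_max = 2.898×10⁻³/3.434×10⁻⁶ = 843.914 K.
Lateral area A = 2πrL = 2π×4.24×10⁻³×0.787 = 0.0209662 m².
Then P = σAT⁴ = 5.670×10⁻⁸×0.0209662×(843.914)⁴ = 603 W.

P ≈ 603 W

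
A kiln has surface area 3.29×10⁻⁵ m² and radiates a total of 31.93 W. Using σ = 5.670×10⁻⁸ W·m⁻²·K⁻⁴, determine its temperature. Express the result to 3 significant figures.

T ≈ 2.03×10³ K

Area A = 3.29×10⁻⁵ m².
P = σAT⁴ ⇒ T = (P/(σA))^(1/4) = (31.93/(5.670×10⁻⁸×3.29×10⁻⁵))^(1/4) = 2.03×10³ K.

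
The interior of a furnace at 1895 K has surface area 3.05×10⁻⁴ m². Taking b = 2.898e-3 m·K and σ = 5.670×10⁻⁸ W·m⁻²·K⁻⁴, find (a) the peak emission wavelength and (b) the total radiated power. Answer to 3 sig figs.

(a) λ_max = b/T = 2.898×10⁻³/1895 = 1.529×10⁻⁶ m = 1.53×10³ nm.
Area A = 3.05×10⁻⁴ m².
(b) P = σAT⁴ = 5.670×10⁻⁸×3.05×10⁻⁴×(1895)⁴ = 223 W.

λ_max ≈ 1.53×10³ nm; P ≈ 223 W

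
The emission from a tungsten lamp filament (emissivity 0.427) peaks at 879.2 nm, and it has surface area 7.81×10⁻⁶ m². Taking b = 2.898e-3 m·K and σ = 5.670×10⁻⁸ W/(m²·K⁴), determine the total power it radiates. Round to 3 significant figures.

P ≈ 22.3 W

Wien's law: T = b/λ_max = 2.898×10⁻³/8.792×10⁻⁷ = 3296.18 K.
Area A = 7.81×10⁻⁶ m².
Then P = εσAT⁴ = 0.427×5.670×10⁻⁸×7.81×10⁻⁶×(3296.18)⁴ = 22.3 W.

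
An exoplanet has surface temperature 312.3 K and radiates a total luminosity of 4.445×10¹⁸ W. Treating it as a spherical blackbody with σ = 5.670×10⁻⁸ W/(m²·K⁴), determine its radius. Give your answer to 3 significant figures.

L = 4πR²σT⁴ ⇒ R = √(L/(4πσT⁴)).
σT⁴ = 539.350 W/m², so R = √(4.445×10¹⁸/(4π×539.350)) = 2.56×10⁷ m.

R ≈ 2.56×10⁷ m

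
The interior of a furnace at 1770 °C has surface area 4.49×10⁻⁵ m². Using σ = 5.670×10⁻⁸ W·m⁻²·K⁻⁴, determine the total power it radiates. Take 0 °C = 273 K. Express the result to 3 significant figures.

P ≈ 44.4 W

T = 1770 °C + 273 = 2043 K.
Area A = 4.49×10⁻⁵ m².
P = σAT⁴ = 5.670×10⁻⁸ × 4.49×10⁻⁵ × (2043)⁴ = 44.4 W.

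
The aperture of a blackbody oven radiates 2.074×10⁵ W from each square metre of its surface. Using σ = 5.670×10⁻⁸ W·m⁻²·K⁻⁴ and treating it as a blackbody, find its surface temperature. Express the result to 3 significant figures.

T ≈ 1.38×10³ K

I = σT⁴, so T = (I/σ)^(1/4) = (2.074×10⁵/(5.670×10⁻⁸))^(1/4) = 1.38×10³ K.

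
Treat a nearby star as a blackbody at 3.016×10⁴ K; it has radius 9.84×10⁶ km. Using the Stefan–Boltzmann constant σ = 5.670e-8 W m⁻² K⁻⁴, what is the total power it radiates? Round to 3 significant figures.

P ≈ 5.71×10³¹ W

Surface area A = 4πR² = 4π(9.84×10⁹ m)² = 1.21675×10²¹ m².
P = σAT⁴ = 5.670×10⁻⁸ × 1.21675×10²¹ × (3.016×10⁴)⁴ = 5.71×10³¹ W.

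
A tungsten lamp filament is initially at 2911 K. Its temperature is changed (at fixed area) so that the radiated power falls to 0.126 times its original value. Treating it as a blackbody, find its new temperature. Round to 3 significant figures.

P ∝ T⁴, so T₂/T₁ = (P₂/P₁)^(1/4) = (0.126)^(1/4) = 0.595789.
T₂ = 2911 × 0.595789 = 1.73×10³ K.

T₂ ≈ 1.73×10³ K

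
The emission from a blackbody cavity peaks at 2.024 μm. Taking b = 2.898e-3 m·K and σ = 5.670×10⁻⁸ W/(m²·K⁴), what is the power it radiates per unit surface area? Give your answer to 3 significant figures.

I ≈ 2.38×10⁵ W/m²

Wien's law: T = b/λ_max = 2.898×10⁻³/2.024×10⁻⁶ = 1431.82 K.
Then I = σT⁴ = 5.670×10⁻⁸×(1431.82)⁴ = 2.38×10⁵ W/m².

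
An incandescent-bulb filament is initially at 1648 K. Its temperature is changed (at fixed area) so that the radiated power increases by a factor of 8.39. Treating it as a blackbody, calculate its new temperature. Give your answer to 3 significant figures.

P ∝ T⁴, so T₂/T₁ = (P₂/P₁)^(1/4) = (8.39)^(1/4) = 1.70193.
T₂ = 1648 × 1.70193 = 2.80×10³ K.

T₂ ≈ 2.80×10³ K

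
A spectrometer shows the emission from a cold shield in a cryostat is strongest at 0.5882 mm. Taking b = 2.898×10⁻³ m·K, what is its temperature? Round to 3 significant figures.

T ≈ 4.93 K

Wien's law gives T = b/λ_max = (2.898×10⁻³ m·K)/(5.882×10⁻⁴ m) = 4.93 K.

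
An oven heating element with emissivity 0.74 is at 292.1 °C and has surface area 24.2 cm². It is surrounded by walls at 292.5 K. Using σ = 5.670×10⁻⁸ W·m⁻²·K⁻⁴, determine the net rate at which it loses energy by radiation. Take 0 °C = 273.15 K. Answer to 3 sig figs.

Net loss ≈ 9.62 W

T = 292.1 °C + 273.15 = 565.25 K.
Area A = 24.2 cm² = 2.42×10⁻³ m².
Net radiated power P_net = εσA(T⁴ − T₀⁴) = 0.74×5.670×10⁻⁸×2.42×10⁻³×(565.25⁴ − 292.5⁴).
T⁴ − T₀⁴ = 1.02085×10¹¹ − 7.31987×10⁹ = 9.47651×10¹⁰ K⁴, so P_net = 9.62 W.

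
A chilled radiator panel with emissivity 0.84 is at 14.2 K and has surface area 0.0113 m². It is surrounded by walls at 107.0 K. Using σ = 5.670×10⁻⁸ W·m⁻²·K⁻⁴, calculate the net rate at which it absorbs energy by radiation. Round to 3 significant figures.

Net gain ≈ 0.0705 W

Area A = 0.0113 m².
Net radiated power P_net = εσA(T⁴ − T₀⁴) = 0.84×5.670×10⁻⁸×0.0113×(14.2⁴ − 107.0⁴).
T⁴ − T₀⁴ = 40658.7 − 1.31080×10⁸ = -1.31039×10⁸ K⁴, so P_net = -0.0705 W — negative, meaning a net gain of 0.0705 W.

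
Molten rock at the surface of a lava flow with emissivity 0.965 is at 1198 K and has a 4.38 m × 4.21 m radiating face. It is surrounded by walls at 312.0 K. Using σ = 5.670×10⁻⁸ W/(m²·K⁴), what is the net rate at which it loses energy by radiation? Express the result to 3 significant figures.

Net loss ≈ 2.07×10⁶ W

Area A = 4.38 × 4.21 = 18.4398 m².
Net radiated power P_net = εσA(T⁴ − T₀⁴) = 0.965×5.670×10⁻⁸×18.4398×(1198⁴ − 312.0⁴).
T⁴ − T₀⁴ = 2.05981×10¹² − 9.47585×10⁹ = 2.05033×10¹² K⁴, so P_net = 2.07×10⁶ W.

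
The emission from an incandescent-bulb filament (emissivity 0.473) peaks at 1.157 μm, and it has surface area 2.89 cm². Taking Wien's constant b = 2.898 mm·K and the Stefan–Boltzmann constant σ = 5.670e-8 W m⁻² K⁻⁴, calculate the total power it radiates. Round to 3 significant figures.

P ≈ 305 W

Wien's law: T = b/λ_max = 2.898×10⁻³/1.157×10⁻⁶ = 2504.75 K.
Area A = 2.89 cm² = 2.89×10⁻⁴ m².
Then P = εσAT⁴ = 0.473×5.670×10⁻⁸×2.89×10⁻⁴×(2504.75)⁴ = 305 W.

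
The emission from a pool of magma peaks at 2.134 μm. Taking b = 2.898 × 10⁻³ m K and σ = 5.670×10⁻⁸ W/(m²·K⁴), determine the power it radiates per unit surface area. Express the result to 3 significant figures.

Wien's law: T = b/λ_max = 2.898×10⁻³/2.134×10⁻⁶ = 1358.01 K.
Then I = σT⁴ = 5.670×10⁻⁸×(1358.01)⁴ = 1.93×10⁵ W/m².

I ≈ 1.93×10⁵ W/m²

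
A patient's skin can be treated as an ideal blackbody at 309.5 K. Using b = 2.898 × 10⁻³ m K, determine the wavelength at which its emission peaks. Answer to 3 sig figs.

Wien's displacement law: λ_max = b/T = (2.898×10⁻³ m·K)/(309.5 K) = 9.363×10⁻⁶ m.
That is 9.36 μm, in the infrared range.

λ_max ≈ 9.36 μm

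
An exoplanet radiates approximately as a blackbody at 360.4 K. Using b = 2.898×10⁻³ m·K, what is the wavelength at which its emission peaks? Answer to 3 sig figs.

λ_max ≈ 8.04 μm

Wien's displacement law: λ_max = b/T = (2.898×10⁻³ m·K)/(360.4 K) = 8.041×10⁻⁶ m.
That is 8.04 μm, in the infrared range.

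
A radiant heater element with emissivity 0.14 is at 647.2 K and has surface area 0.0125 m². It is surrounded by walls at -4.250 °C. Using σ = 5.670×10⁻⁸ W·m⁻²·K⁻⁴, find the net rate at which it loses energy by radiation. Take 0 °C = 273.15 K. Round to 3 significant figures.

Net loss ≈ 16.9 W

Surroundings: T = -4.250 °C + 273.15 = 268.900 K.
Area A = 0.0125 m².
Net radiated power P_net = εσA(T⁴ − T₀⁴) = 0.14×5.670×10⁻⁸×0.0125×(647.2⁴ − 268.900⁴).
T⁴ − T₀⁴ = 1.75450×10¹¹ − 5.22833×10⁹ = 1.70222×10¹¹ K⁴, so P_net = 16.9 W.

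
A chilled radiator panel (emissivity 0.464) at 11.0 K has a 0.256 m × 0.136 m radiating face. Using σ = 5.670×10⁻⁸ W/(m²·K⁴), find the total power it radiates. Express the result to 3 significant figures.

Area A = 0.256 × 0.136 = 0.034816 m².
P = εσAT⁴ = 0.464 × 5.670×10⁻⁸ × 0.034816 × (11.0)⁴ = 1.34×10⁻⁵ W.

P ≈ 1.34×10⁻⁵ W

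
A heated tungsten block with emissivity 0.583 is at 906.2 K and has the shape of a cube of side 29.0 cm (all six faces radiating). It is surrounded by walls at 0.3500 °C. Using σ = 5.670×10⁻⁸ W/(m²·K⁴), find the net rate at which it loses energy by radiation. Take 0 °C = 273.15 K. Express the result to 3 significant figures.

Surroundings: T = 0.3500 °C + 273.15 = 273.5000 K.
Area A = 6s² = 6×(0.290 m)² = 0.5046 m².
Net radiated power P_net = εσA(T⁴ − T₀⁴) = 0.583×5.670×10⁻⁸×0.5046×(906.2⁴ − 273.5000⁴).
T⁴ − T₀⁴ = 6.74367×10¹¹ − 5.59538×10⁹ = 6.68772×10¹¹ K⁴, so P_net = 1.12×10⁴ W.

Net loss ≈ 1.12×10⁴ W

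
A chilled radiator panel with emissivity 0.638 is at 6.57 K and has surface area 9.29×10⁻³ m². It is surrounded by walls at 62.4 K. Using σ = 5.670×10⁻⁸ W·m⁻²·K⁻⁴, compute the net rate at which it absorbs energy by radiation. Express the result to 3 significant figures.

Net gain ≈ 5.09×10⁻³ W

Area A = 9.29×10⁻³ m².
Net radiated power P_net = εσA(T⁴ − T₀⁴) = 0.638×5.670×10⁻⁸×9.29×10⁻³×(6.57⁴ − 62.4⁴).
T⁴ − T₀⁴ = 1863.21 − 1.51614×10⁷ = -1.51595×10⁷ K⁴, so P_net = -5.09×10⁻³ W — negative, meaning a net gain of 5.09×10⁻³ W.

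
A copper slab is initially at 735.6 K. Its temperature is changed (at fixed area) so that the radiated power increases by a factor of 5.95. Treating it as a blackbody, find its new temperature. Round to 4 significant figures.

P ∝ T⁴, so T₂/T₁ = (P₂/P₁)^(1/4) = (5.95)^(1/4) = 1.56181.
T₂ = 735.6 × 1.56181 = 1149 K.

T₂ ≈ 1149 K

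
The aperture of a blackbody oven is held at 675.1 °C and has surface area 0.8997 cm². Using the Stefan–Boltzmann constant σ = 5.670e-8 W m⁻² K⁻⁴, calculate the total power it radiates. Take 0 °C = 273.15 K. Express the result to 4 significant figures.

T = 675.1 °C + 273.15 = 948.25 K.
Area A = 0.8997 cm² = 8.997×10⁻⁵ m².
P = σAT⁴ = 5.670×10⁻⁸ × 8.997×10⁻⁵ × (948.25)⁴ = 4.125 W.

P ≈ 4.125 W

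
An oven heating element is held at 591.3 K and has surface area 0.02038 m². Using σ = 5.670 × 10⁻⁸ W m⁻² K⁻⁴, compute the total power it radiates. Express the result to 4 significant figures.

Area A = 0.02038 m².
P = σAT⁴ = 5.670×10⁻⁸ × 0.02038 × (591.3)⁴ = 141.3 W.

P ≈ 141.3 W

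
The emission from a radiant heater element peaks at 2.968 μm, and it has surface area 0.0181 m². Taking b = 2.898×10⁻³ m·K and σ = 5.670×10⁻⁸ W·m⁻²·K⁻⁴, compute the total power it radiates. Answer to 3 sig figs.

P ≈ 933 W

Wien's law: T = b/λ_max = 2.898×10⁻³/2.968×10⁻⁶ = 976.415 K.
Area A = 0.0181 m².
Then P = σAT⁴ = 5.670×10⁻⁸×0.0181×(976.415)⁴ = 933 W.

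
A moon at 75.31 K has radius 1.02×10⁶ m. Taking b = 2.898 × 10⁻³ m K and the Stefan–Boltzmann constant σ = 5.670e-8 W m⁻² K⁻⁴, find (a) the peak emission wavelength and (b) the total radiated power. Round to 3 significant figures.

(a) λ_max = b/T = 2.898×10⁻³/75.31 = 3.848×10⁻⁵ m = 38.5 μm.
Surface area A = 4πR² = 4π(1.02×10⁶ m)² = 1.30741×10¹³ m².
(b) P = σAT⁴ = 5.670×10⁻⁸×1.30741×10¹³×(75.31)⁴ = 2.38×10¹³ W.

λ_max ≈ 38.5 μm; P ≈ 2.38×10¹³ W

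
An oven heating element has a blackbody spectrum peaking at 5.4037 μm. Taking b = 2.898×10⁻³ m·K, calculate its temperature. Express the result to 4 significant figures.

T ≈ 536.3 K

Wien's law gives T = b/λ_max = (2.898×10⁻³ m·K)/(5.4037×10⁻⁶ m) = 536.3 K.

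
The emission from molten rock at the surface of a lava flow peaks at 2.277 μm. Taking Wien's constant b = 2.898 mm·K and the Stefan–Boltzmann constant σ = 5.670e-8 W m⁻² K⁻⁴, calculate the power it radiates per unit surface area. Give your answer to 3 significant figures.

I ≈ 1.49×10⁵ W/m²

Wien's law: T = b/λ_max = 2.898×10⁻³/2.277×10⁻⁶ = 1272.73 K.
Then I = σT⁴ = 5.670×10⁻⁸×(1272.73)⁴ = 1.49×10⁵ W/m².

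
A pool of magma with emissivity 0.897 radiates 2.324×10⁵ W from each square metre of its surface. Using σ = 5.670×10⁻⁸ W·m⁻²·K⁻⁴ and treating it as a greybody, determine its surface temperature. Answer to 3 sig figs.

T ≈ 1.46×10³ K

I = εσT⁴, so T = (I/εσ)^(1/4) = (2.324×10⁵/(0.897×5.670×10⁻⁸))^(1/4) = 1.46×10³ K.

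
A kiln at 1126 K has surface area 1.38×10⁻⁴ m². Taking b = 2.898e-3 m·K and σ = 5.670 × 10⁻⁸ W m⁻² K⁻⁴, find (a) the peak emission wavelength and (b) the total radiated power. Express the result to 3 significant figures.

(a) λ_max = b/T = 2.898×10⁻³/1126 = 2.574×10⁻⁶ m = 2.57×10³ nm.
Area A = 1.38×10⁻⁴ m².
(b) P = σAT⁴ = 5.670×10⁻⁸×1.38×10⁻⁴×(1126)⁴ = 12.6 W.

λ_max ≈ 2.57×10³ nm; P ≈ 12.6 W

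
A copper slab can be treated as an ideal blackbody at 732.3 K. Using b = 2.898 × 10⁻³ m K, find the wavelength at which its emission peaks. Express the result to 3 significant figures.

Wien's displacement law: λ_max = b/T = (2.898×10⁻³ m·K)/(732.3 K) = 3.957×10⁻⁶ m.
That is 3.96 μm, in the infrared range.

λ_max ≈ 3.96 μm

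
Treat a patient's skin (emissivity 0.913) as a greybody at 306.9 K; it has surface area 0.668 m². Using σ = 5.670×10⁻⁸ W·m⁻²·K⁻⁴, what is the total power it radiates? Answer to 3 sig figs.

P ≈ 307 W

Area A = 0.668 m².
P = εσAT⁴ = 0.913 × 5.670×10⁻⁸ × 0.668 × (306.9)⁴ = 307 W.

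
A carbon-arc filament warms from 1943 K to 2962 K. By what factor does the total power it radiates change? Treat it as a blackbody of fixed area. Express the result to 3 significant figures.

P ∝ T⁴, so P₂/P₁ = (T₂/T₁)⁴ = (2962/1943)⁴ = (1.52445)⁴ = 5.40.

P₂/P₁ ≈ 5.40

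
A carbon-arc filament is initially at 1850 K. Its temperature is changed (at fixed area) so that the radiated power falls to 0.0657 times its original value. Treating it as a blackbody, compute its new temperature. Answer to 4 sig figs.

T₂ ≈ 936.6 K

P ∝ T⁴, so T₂/T₁ = (P₂/P₁)^(1/4) = (0.0657)^(1/4) = 0.506281.
T₂ = 1850 × 0.506281 = 936.6 K.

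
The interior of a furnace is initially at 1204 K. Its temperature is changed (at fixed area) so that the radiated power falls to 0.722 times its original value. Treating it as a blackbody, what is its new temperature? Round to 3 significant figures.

P ∝ T⁴, so T₂/T₁ = (P₂/P₁)^(1/4) = (0.722)^(1/4) = 0.921795.
T₂ = 1204 × 0.921795 = 1.11×10³ K.

T₂ ≈ 1.11×10³ K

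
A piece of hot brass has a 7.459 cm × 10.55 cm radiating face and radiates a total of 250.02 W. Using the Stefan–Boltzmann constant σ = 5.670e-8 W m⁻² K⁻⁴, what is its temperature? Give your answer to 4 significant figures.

Area A = 0.07459 × 0.1055 = 7.86925×10⁻³ m².
P = σAT⁴ ⇒ T = (P/(σA))^(1/4) = (250.02/(5.670×10⁻⁸×7.86925×10⁻³))^(1/4) = 865.2 K.

T ≈ 865.2 K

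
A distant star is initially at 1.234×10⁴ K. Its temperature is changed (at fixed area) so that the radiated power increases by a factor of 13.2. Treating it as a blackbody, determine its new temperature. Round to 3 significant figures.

T₂ ≈ 2.35×10⁴ K

P ∝ T⁴, so T₂/T₁ = (P₂/P₁)^(1/4) = (13.2)^(1/4) = 1.90609.
T₂ = 1.234×10⁴ × 1.90609 = 2.35×10⁴ K.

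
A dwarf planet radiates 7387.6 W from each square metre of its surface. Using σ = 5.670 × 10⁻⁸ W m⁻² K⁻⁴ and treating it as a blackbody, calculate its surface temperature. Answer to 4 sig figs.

T ≈ 600.8 K

I = σT⁴, so T = (I/σ)^(1/4) = (7387.6/(5.670×10⁻⁸))^(1/4) = 600.8 K.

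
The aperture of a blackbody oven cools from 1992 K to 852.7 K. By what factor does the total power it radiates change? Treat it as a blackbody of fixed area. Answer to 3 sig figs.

P ∝ T⁴, so P₂/P₁ = (T₂/T₁)⁴ = (852.7/1992)⁴ = (0.428062)⁴ = 0.0336.

P₂/P₁ ≈ 0.0336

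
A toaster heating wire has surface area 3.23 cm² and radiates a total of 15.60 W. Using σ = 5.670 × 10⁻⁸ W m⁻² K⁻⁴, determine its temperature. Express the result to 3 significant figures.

Area A = 3.23 cm² = 3.23×10⁻⁴ m².
P = σAT⁴ ⇒ T = (P/(σA))^(1/4) = (15.60/(5.670×10⁻⁸×3.23×10⁻⁴))^(1/4) = 961 K.

T ≈ 961 K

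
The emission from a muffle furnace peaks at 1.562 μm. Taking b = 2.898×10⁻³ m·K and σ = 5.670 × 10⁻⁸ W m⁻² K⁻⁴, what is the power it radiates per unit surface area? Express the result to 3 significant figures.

Wien's law: T = b/λ_max = 2.898×10⁻³/1.562×10⁻⁶ = 1855.31 K.
Then I = σT⁴ = 5.670×10⁻⁸×(1855.31)⁴ = 6.72×10⁵ W/m².

I ≈ 6.72×10⁵ W/m²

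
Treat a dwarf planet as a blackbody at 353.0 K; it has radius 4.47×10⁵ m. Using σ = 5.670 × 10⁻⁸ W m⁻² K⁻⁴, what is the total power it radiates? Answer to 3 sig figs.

Surface area A = 4πR² = 4π(4.47×10⁵ m)² = 2.51087×10¹² m².
P = σAT⁴ = 5.670×10⁻⁸ × 2.51087×10¹² × (353.0)⁴ = 2.21×10¹⁵ W.

P ≈ 2.21×10¹⁵ W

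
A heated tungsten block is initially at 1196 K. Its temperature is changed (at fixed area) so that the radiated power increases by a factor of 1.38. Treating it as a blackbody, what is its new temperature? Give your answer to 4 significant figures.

P ∝ T⁴, so T₂/T₁ = (P₂/P₁)^(1/4) = (1.38)^(1/4) = 1.08385.
T₂ = 1196 × 1.08385 = 1296 K.

T₂ ≈ 1296 K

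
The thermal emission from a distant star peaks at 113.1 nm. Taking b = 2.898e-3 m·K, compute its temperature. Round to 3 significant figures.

Wien's law gives T = b/λ_max = (2.898×10⁻³ m·K)/(1.131×10⁻⁷ m) = 2.56×10⁴ K.

T ≈ 2.56×10⁴ K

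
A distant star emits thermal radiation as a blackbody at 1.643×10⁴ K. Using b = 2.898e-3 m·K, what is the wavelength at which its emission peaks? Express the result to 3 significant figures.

λ_max ≈ 176 nm

Wien's displacement law: λ_max = b/T = (2.898×10⁻³ m·K)/(1.643×10⁴ K) = 1.764×10⁻⁷ m.
That is 176 nm, in the ultraviolet range.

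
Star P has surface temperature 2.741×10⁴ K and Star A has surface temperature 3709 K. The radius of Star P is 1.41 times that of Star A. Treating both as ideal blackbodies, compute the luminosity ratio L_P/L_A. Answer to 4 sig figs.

L_P/L_A ≈ 5930

L ∝ R²T⁴, so L_P/L_A = (R_P/R_A)²(T_P/T_A)⁴ = (1.41)² × (2.741×10⁴/3709)⁴ = 1.9881 × 2982.69 = 5930.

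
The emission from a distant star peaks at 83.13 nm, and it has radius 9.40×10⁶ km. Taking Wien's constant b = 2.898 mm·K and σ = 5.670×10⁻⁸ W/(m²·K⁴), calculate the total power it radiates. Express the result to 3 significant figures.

P ≈ 9.30×10³¹ W

Wien's law: T = b/λ_max = 2.898×10⁻³/8.313×10⁻⁸ = 34861.1 K.
Surface area A = 4πR² = 4π(9.40×10⁹ m)² = 1.11036×10²¹ m².
Then P = σAT⁴ = 5.670×10⁻⁸×1.11036×10²¹×(34861.1)⁴ = 9.30×10³¹ W.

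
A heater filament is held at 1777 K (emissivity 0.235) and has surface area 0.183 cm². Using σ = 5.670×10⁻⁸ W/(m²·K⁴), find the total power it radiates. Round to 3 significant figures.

Area A = 0.183 cm² = 1.83×10⁻⁵ m².
P = εσAT⁴ = 0.235 × 5.670×10⁻⁸ × 1.83×10⁻⁵ × (1777)⁴ = 2.43 W.

P ≈ 2.43 W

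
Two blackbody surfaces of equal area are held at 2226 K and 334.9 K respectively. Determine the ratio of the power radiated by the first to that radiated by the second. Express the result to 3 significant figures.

With equal areas, P₁/P₂ = (T₁/T₂)⁴ = (2226/334.9)⁴ = 1.95×10³.

P₁/P₂ ≈ 1.95×10³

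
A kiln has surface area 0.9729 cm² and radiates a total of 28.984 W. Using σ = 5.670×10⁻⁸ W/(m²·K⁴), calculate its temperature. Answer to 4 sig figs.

T ≈ 1514 K

Area A = 0.9729 cm² = 9.729×10⁻⁵ m².
P = σAT⁴ ⇒ T = (P/(σA))^(1/4) = (28.984/(5.670×10⁻⁸×9.729×10⁻⁵))^(1/4) = 1514 K.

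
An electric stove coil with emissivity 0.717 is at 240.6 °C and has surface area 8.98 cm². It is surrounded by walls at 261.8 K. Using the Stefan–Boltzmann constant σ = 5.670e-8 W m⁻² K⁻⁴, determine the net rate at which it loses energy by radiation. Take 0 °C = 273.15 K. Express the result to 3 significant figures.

T = 240.6 °C + 273.15 = 513.75 K.
Area A = 8.98 cm² = 8.98×10⁻⁴ m².
Net radiated power P_net = εσA(T⁴ − T₀⁴) = 0.717×5.670×10⁻⁸×8.98×10⁻⁴×(513.75⁴ − 261.8⁴).
T⁴ − T₀⁴ = 6.96638×10¹⁰ − 4.69763×10⁹ = 6.49662×10¹⁰ K⁴, so P_net = 2.37 W.

Net loss ≈ 2.37 W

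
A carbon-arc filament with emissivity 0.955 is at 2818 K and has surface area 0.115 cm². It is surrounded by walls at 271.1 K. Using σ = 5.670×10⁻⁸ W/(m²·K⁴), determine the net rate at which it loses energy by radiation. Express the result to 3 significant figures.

Area A = 0.115 cm² = 1.15×10⁻⁵ m².
Net radiated power P_net = εσA(T⁴ − T₀⁴) = 0.955×5.670×10⁻⁸×1.15×10⁻⁵×(2818⁴ − 271.1⁴).
T⁴ − T₀⁴ = 6.30615×10¹³ − 5.40155×10⁹ = 6.30561×10¹³ K⁴, so P_net = 39.3 W.

Net loss ≈ 39.3 W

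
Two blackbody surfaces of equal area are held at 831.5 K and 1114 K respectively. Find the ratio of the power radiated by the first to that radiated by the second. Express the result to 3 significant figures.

With equal areas, P₁/P₂ = (T₁/T₂)⁴ = (831.5/1114)⁴ = 0.310.

P₁/P₂ ≈ 0.310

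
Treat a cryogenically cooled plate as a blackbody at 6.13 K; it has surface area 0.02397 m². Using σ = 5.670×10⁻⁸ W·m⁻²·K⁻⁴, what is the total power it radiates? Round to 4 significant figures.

Area A = 0.02397 m².
P = σAT⁴ = 5.670×10⁻⁸ × 0.02397 × (6.13)⁴ = 1.919×10⁻⁶ W.

P ≈ 1.919×10⁻⁶ W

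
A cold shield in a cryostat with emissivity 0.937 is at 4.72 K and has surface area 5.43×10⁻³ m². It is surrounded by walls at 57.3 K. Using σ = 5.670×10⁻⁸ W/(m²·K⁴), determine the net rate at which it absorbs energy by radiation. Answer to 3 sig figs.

Net gain ≈ 3.11×10⁻³ W

Area A = 5.43×10⁻³ m².
Net radiated power P_net = εσA(T⁴ − T₀⁴) = 0.937×5.670×10⁻⁸×5.43×10⁻³×(4.72⁴ − 57.3⁴).
T⁴ − T₀⁴ = 496.327 − 1.07800×10⁷ = -1.07795×10⁷ K⁴, so P_net = -3.11×10⁻³ W — negative, meaning a net gain of 3.11×10⁻³ W.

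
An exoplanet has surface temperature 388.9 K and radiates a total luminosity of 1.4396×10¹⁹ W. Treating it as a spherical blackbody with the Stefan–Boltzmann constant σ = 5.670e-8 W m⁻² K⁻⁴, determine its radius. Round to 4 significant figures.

R ≈ 2.972×10⁷ m

L = 4πR²σT⁴ ⇒ R = √(L/(4πσT⁴)).
σT⁴ = 1296.98 W/m², so R = √(1.4396×10¹⁹/(4π×1296.98)) = 2.972×10⁷ m.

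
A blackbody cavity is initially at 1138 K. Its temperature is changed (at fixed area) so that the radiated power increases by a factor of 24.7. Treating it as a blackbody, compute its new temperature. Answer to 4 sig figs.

P ∝ T⁴, so T₂/T₁ = (P₂/P₁)^(1/4) = (24.7)^(1/4) = 2.22933.
T₂ = 1138 × 2.22933 = 2537 K.

T₂ ≈ 2537 K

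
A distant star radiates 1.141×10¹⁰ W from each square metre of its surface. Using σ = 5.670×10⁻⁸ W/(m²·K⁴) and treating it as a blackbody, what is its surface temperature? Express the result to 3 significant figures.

T ≈ 2.12×10⁴ K

I = σT⁴, so T = (I/σ)^(1/4) = (1.141×10¹⁰/(5.670×10⁻⁸))^(1/4) = 2.12×10⁴ K.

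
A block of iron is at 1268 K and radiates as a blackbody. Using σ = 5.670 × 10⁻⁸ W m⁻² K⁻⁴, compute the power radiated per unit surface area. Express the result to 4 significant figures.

I ≈ 1.466×10⁵ W/m²

Stefan–Boltzmann: I = σT⁴ = 5.670×10⁻⁸ × (1268)⁴ = 1.466×10⁵ W/m².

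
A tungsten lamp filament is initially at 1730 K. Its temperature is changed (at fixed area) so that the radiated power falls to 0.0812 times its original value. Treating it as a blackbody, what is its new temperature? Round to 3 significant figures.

P ∝ T⁴, so T₂/T₁ = (P₂/P₁)^(1/4) = (0.0812)^(1/4) = 0.533813.
T₂ = 1730 × 0.533813 = 923 K.

T₂ ≈ 923 K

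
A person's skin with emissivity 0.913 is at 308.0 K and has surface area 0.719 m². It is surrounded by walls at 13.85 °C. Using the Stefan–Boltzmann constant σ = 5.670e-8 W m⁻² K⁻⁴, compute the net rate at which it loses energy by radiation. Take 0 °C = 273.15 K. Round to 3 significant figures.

Net loss ≈ 82.4 W

Surroundings: T = 13.85 °C + 273.15 = 287.00 K.
Area A = 0.719 m².
Net radiated power P_net = εσA(T⁴ − T₀⁴) = 0.913×5.670×10⁻⁸×0.719×(308.0⁴ − 287.00⁴).
T⁴ − T₀⁴ = 8.99918×10⁹ − 6.78465×10⁹ = 2.21453×10⁹ K⁴, so P_net = 82.4 W.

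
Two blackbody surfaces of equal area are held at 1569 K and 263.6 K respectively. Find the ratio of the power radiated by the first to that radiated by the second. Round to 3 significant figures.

With equal areas, P₁/P₂ = (T₁/T₂)⁴ = (1569/263.6)⁴ = 1.26×10³.

P₁/P₂ ≈ 1.26×10³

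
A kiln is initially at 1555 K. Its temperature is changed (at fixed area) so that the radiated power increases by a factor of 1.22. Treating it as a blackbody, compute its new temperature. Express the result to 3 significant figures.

P ∝ T⁴, so T₂/T₁ = (P₂/P₁)^(1/4) = (1.22)^(1/4) = 1.05097.
T₂ = 1555 × 1.05097 = 1.63×10³ K.

T₂ ≈ 1.63×10³ K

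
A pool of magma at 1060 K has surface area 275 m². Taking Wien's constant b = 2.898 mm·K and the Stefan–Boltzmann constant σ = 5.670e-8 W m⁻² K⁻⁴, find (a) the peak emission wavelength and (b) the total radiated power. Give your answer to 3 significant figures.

(a) λ_max = b/T = 2.898×10⁻³/1060 = 2.734×10⁻⁶ m = 2.73×10³ nm.
Area A = 275 m².
(b) P = σAT⁴ = 5.670×10⁻⁸×275×(1060)⁴ = 1.97×10⁷ W.

λ_max ≈ 2.73×10³ nm; P ≈ 1.97×10⁷ W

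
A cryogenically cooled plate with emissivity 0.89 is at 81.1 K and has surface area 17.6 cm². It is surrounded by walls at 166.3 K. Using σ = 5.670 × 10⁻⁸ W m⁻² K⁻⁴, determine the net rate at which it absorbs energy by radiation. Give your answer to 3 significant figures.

Net gain ≈ 0.0641 W

Area A = 17.6 cm² = 1.76×10⁻³ m².
Net radiated power P_net = εσA(T⁴ − T₀⁴) = 0.89×5.670×10⁻⁸×1.76×10⁻³×(81.1⁴ − 166.3⁴).
T⁴ − T₀⁴ = 4.32597×10⁷ − 7.64837×10⁸ = -7.21577×10⁸ K⁴, so P_net = -0.0641 W — negative, meaning a net gain of 0.0641 W.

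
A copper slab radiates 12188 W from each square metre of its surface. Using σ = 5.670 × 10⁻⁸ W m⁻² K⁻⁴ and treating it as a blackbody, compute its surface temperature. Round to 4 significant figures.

I = σT⁴, so T = (I/σ)^(1/4) = (12188/(5.670×10⁻⁸))^(1/4) = 680.9 K.

T ≈ 680.9 K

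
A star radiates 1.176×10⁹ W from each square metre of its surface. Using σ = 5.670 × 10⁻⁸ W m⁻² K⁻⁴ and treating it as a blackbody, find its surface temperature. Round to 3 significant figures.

I = σT⁴, so T = (I/σ)^(1/4) = (1.176×10⁹/(5.670×10⁻⁸))^(1/4) = 1.20×10⁴ K.

T ≈ 1.20×10⁴ K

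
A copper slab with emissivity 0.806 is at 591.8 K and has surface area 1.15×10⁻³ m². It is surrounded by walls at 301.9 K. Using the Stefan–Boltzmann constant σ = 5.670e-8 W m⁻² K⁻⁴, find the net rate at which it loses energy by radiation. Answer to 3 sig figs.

Net loss ≈ 6.01 W

Area A = 1.15×10⁻³ m².
Net radiated power P_net = εσA(T⁴ − T₀⁴) = 0.806×5.670×10⁻⁸×1.15×10⁻³×(591.8⁴ − 301.9⁴).
T⁴ − T₀⁴ = 1.22659×10¹¹ − 8.30716×10⁹ = 1.14352×10¹¹ K⁴, so P_net = 6.01 W.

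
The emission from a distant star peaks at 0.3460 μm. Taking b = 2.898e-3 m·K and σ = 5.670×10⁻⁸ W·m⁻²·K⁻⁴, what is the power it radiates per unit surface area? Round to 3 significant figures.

I ≈ 2.79×10⁸ W/m²

Wien's law: T = b/λ_max = 2.898×10⁻³/3.460×10⁻⁷ = 8375.72 K.
Then I = σT⁴ = 5.670×10⁻⁸×(8375.72)⁴ = 2.79×10⁸ W/m².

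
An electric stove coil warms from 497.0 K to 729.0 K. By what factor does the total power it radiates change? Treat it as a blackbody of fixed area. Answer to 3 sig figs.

P₂/P₁ ≈ 4.63

P ∝ T⁴, so P₂/P₁ = (T₂/T₁)⁴ = (729.0/497.0)⁴ = (1.46680)⁴ = 4.63.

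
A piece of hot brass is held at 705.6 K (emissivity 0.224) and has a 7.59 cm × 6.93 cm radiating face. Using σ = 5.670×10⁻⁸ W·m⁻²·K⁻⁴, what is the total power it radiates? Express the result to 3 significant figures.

P ≈ 16.6 W

Area A = 0.0759 × 0.0693 = 5.25987×10⁻³ m².
P = εσAT⁴ = 0.224 × 5.670×10⁻⁸ × 5.25987×10⁻³ × (705.6)⁴ = 16.6 W.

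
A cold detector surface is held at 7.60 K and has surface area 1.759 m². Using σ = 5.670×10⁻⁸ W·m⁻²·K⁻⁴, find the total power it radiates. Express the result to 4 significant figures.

Area A = 1.759 m².
P = σAT⁴ = 5.670×10⁻⁸ × 1.759 × (7.60)⁴ = 3.327×10⁻⁴ W.

P ≈ 3.327×10⁻⁴ W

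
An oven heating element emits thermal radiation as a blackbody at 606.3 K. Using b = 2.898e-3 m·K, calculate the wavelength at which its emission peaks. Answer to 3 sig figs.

Wien's displacement law: λ_max = b/T = (2.898×10⁻³ m·K)/(606.3 K) = 4.780×10⁻⁶ m.
That is 4.78 μm, in the infrared range.

λ_max ≈ 4.78 μm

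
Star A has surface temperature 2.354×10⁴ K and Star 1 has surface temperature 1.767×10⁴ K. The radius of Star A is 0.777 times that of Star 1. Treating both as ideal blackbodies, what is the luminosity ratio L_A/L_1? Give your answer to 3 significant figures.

L_A/L_1 ≈ 1.90

L ∝ R²T⁴, so L_A/L_1 = (R_A/R_1)²(T_A/T_1)⁴ = (0.777)² × (2.354×10⁴/1.767×10⁴)⁴ = 0.603729 × 3.14978 = 1.90.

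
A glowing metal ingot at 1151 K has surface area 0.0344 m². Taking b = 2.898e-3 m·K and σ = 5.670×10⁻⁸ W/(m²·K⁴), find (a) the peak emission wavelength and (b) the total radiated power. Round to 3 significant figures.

(a) λ_max = b/T = 2.898×10⁻³/1151 = 2.518×10⁻⁶ m = 2.52×10³ nm.
Area A = 0.0344 m².
(b) P = σAT⁴ = 5.670×10⁻⁸×0.0344×(1151)⁴ = 3.42×10³ W.

λ_max ≈ 2.52×10³ nm; P ≈ 3.42×10³ W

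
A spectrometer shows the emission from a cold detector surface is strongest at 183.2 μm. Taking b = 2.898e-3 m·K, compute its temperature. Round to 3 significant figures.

Wien's law gives T = b/λ_max = (2.898×10⁻³ m·K)/(1.832×10⁻⁴ m) = 15.8 K.

T ≈ 15.8 K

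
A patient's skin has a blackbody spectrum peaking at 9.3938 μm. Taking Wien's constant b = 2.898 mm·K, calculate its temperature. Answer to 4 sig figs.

Wien's law gives T = b/λ_max = (2.898×10⁻³ m·K)/(9.3938×10⁻⁶ m) = 308.5 K.

T ≈ 308.5 K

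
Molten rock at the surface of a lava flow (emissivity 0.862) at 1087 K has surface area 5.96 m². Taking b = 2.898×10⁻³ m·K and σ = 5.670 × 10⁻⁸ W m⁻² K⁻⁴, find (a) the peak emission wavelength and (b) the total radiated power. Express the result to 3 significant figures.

λ_max ≈ 2.67×10³ nm; P ≈ 4.07×10⁵ W

(a) λ_max = b/T = 2.898×10⁻³/1087 = 2.666×10⁻⁶ m = 2.67×10³ nm.
Area A = 5.96 m².
(b) P = εσAT⁴ = 0.862×5.670×10⁻⁸×5.96×(1087)⁴ = 4.07×10⁵ W.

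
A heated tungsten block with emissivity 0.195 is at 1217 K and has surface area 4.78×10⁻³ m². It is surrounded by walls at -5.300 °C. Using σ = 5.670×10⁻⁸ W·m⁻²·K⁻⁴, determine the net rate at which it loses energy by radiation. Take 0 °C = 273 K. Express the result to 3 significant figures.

Net loss ≈ 116 W

Surroundings: T = -5.300 °C + 273 = 267.700 K.
Area A = 4.78×10⁻³ m².
Net radiated power P_net = εσA(T⁴ − T₀⁴) = 0.195×5.670×10⁻⁸×4.78×10⁻³×(1217⁴ − 267.700⁴).
T⁴ − T₀⁴ = 2.19362×10¹² − 5.13563×10⁹ = 2.18848×10¹² K⁴, so P_net = 116 W.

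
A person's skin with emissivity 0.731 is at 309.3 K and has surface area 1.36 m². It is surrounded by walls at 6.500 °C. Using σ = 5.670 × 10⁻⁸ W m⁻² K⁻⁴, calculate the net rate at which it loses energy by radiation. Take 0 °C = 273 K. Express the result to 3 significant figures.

Surroundings: T = 6.500 °C + 273 = 279.500 K.
Area A = 1.36 m².
Net radiated power P_net = εσA(T⁴ − T₀⁴) = 0.731×5.670×10⁻⁸×1.36×(309.3⁴ − 279.500⁴).
T⁴ − T₀⁴ = 9.15208×10⁹ − 6.10277×10⁹ = 3.04931×10⁹ K⁴, so P_net = 172 W.

Net loss ≈ 172 W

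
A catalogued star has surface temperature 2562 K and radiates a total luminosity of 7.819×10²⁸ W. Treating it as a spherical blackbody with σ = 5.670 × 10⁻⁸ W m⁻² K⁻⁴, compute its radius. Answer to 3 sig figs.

R ≈ 5.05×10¹⁰ m

L = 4πR²σT⁴ ⇒ R = √(L/(4πσT⁴)).
σT⁴ = 2.44287×10⁶ W/m², so R = √(7.819×10²⁸/(4π×2.44287×10⁶)) = 5.05×10¹⁰ m.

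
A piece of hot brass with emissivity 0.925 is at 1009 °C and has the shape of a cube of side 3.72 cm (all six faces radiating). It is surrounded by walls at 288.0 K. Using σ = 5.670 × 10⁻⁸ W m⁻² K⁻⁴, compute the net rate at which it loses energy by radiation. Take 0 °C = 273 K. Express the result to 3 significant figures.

Net loss ≈ 1.17×10³ W

T = 1009 °C + 273 = 1282 K.
Area A = 6s² = 6×(0.0372 m)² = 8.30304×10⁻³ m².
Net radiated power P_net = εσA(T⁴ − T₀⁴) = 0.925×5.670×10⁻⁸×8.30304×10⁻³×(1282⁴ − 288.0⁴).
T⁴ − T₀⁴ = 2.70117×10¹² − 6.87971×10⁹ = 2.69429×10¹² K⁴, so P_net = 1.17×10³ W.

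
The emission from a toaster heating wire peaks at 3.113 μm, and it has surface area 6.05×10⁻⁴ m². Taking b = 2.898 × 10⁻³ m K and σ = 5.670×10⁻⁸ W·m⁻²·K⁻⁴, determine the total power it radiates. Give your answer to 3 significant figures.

Wien's law: T = b/λ_max = 2.898×10⁻³/3.113×10⁻⁶ = 930.935 K.
Area A = 6.05×10⁻⁴ m².
Then P = σAT⁴ = 5.670×10⁻⁸×6.05×10⁻⁴×(930.935)⁴ = 25.8 W.

P ≈ 25.8 W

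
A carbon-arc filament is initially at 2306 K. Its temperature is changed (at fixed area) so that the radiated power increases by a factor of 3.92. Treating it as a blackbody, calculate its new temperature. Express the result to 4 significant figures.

T₂ ≈ 3245 K

P ∝ T⁴, so T₂/T₁ = (P₂/P₁)^(1/4) = (3.92)^(1/4) = 1.40709.
T₂ = 2306 × 1.40709 = 3245 K.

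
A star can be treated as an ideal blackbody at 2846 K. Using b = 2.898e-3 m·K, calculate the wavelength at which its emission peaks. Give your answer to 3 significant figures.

Wien's displacement law: λ_max = b/T = (2.898×10⁻³ m·K)/(2846 K) = 1.018×10⁻⁶ m.
That is 1.02×10³ nm, in the infrared range.

λ_max ≈ 1.02×10³ nm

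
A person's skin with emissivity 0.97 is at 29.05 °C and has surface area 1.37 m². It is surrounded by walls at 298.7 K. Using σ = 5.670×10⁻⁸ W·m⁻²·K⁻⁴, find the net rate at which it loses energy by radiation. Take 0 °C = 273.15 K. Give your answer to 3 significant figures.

Net loss ≈ 28.6 W

T = 29.05 °C + 273.15 = 302.20 K.
Area A = 1.37 m².
Net radiated power P_net = εσA(T⁴ − T₀⁴) = 0.97×5.670×10⁻⁸×1.37×(302.20⁴ − 298.7⁴).
T⁴ − T₀⁴ = 8.34023×10⁹ − 7.96051×10⁹ = 3.79720×10⁸ K⁴, so P_net = 28.6 W.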